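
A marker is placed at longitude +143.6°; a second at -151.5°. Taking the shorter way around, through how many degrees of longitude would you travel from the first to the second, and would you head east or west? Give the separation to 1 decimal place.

Raw difference: -151.5 − 143.6 = -295.1°.
Normalise into (−180°, 180°]: -295.1° + 360° = 64.9°.
Positive ⇒ the second point lies to the east; separation 64.9°.

64.9° east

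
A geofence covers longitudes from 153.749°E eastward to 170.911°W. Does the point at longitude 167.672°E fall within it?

Yes

Band width going east from +153.749° to -170.911°: ((-170.911 − 153.749) mod 360) = 35.340°.
Offset of +167.672° east of the west edge: ((167.672 − 153.749) mod 360) = 13.923°.
13.923° ≤ 35.340° ⇒ inside.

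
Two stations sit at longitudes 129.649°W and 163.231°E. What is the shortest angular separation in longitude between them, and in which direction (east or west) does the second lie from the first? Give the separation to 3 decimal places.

Raw difference: 163.231 − -129.649 = 292.88°.
Normalise into (−180°, 180°]: 292.88° − 360° = -67.12°.
Negative ⇒ the second point lies to the west; separation 67.120°.

67.120° west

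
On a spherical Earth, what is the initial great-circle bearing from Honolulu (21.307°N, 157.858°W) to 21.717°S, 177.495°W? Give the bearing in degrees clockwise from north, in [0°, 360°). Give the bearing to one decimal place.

205.2°

Δλ = -177.495 − -157.858 = -19.637°.
θ = atan2( sin Δλ · cos φ₂ , cos φ₁ · sin φ₂ − sin φ₁ · cos φ₂ · cos Δλ )
  = atan2(-0.31221, -0.66267) = -154.773° → normalised to [0°, 360°): 205.227°.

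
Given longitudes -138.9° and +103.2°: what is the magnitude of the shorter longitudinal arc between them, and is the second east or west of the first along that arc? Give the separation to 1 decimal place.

Raw difference: 103.2 − -138.9 = 242.1°.
Normalise into (−180°, 180°]: 242.1° − 360° = -117.9°.
Negative ⇒ the second point lies to the west; separation 117.9°.

117.9° west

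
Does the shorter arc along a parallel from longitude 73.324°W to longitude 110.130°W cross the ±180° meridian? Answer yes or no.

No

Signed shortest Δλ = ((-110.130 − -73.324 + 180) mod 360) − 180 = -36.806°.
Going west by 36.806° from -73.324° reaches -110.130° without touching 180°.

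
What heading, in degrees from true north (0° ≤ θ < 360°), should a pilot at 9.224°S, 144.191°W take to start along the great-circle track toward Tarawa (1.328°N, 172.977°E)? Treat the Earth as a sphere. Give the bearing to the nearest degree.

282°

Δλ = 172.977 − -144.191 = 317.168°; wrapped into (−180°, 180°]: -42.832°.
θ = atan2( sin Δλ · cos φ₂ , cos φ₁ · sin φ₂ − sin φ₁ · cos φ₂ · cos Δλ )
  = atan2(-0.67967, 0.14040) = -78.329° → normalised to [0°, 360°): 281.671°.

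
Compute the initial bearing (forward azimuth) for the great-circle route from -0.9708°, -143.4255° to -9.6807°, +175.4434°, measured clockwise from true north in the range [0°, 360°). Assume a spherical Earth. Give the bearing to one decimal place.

Δλ = 175.4434 − -143.4255 = 318.8689°; wrapped into (−180°, 180°]: -41.1311°.
θ = atan2( sin Δλ · cos φ₂ , cos φ₁ · sin φ₂ − sin φ₁ · cos φ₂ · cos Δλ )
  = atan2(-0.64842, -0.15555) = -103.490° → normalised to [0°, 360°): 256.510°.

256.5°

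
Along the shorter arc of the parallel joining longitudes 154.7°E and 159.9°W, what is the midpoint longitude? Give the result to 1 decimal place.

177.4°E

Signed shortest Δλ from +154.7° to -159.9° is +45.4°.
Midpoint longitude = +154.7° + (+45.4°)/2 = +154.7° + 22.7° = +177.4°.
(The naïve average (+154.7 + -159.9)/2 = -2.6° is on the wrong side of the globe.)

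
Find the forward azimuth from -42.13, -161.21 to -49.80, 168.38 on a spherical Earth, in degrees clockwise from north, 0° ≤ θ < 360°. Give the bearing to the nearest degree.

Δλ = 168.38 − -161.21 = 329.59°; wrapped into (−180°, 180°]: -30.41°.
θ = atan2( sin Δλ · cos φ₂ , cos φ₁ · sin φ₂ − sin φ₁ · cos φ₂ · cos Δλ )
  = atan2(-0.32672, -0.19303) = -120.576° → normalised to [0°, 360°): 239.424°.

239°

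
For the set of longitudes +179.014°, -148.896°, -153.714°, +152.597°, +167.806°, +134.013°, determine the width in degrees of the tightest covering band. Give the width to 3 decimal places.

77.091°

Sort the longitudes: -153.714°, -148.896°, +134.013°, +152.597°, +167.806°, +179.014°.
Eastward gaps between consecutive values (wrapping around): 4.818°, 282.909°, 18.584°, 15.209°, 11.208°, 27.272°.
Largest gap = 282.909° ⇒ minimal covering band is its complement: 360° − 282.909° = 77.091°.
Band runs from +134.013° eastward to -148.896°, crossing the antimeridian.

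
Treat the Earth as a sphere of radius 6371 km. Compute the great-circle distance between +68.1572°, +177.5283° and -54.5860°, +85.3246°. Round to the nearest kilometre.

Δλ = 85.3246 − 177.5283 = -92.2037°.
Δφ = -54.5860 − 68.1572 = -122.7432°.
a = sin²(Δφ/2) + cos φ₁ · cos φ₂ · sin²(Δλ/2) = 0.882384.
c = 2·atan2(√a, √(1−a)) = 2.44148 rad → d = 6371·c ≈ 15554.65 km.

15555 km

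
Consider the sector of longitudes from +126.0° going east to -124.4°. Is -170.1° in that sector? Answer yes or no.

Yes

Band width going east from +126.0° to -124.4°: ((-124.4 − 126.0) mod 360) = 109.6°.
Offset of -170.1° east of the west edge: ((-170.1 − 126.0) mod 360) = 63.9°.
63.9° ≤ 109.6° ⇒ inside.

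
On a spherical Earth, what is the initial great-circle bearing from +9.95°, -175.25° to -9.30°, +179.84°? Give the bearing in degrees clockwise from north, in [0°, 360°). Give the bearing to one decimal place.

Δλ = 179.84 − -175.25 = 355.09°; wrapped into (−180°, 180°]: -4.91°.
θ = atan2( sin Δλ · cos φ₂ , cos φ₁ · sin φ₂ − sin φ₁ · cos φ₂ · cos Δλ )
  = atan2(-0.08447, -0.32906) = -165.604° → normalised to [0°, 360°): 194.396°.

194.4°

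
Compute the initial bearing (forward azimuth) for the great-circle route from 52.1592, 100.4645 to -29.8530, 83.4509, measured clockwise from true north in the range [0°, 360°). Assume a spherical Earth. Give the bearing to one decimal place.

Δλ = 83.4509 − 100.4645 = -17.0136°.
θ = atan2( sin Δλ · cos φ₂ , cos φ₁ · sin φ₂ − sin φ₁ · cos φ₂ · cos Δλ )
  = atan2(-0.25377, -0.96032) = -165.198° → normalised to [0°, 360°): 194.802°.

194.8°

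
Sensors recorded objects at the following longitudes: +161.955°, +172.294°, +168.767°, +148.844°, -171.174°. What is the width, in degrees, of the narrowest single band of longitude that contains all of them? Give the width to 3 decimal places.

Sort the longitudes: -171.174°, +148.844°, +161.955°, +168.767°, +172.294°.
Eastward gaps between consecutive values (wrapping around): 320.018°, 13.111°, 6.812°, 3.527°, 16.532°.
Largest gap = 320.018° ⇒ minimal covering band is its complement: 360° − 320.018° = 39.982°.
Band runs from +148.844° eastward to -171.174°, crossing the antimeridian.

39.982°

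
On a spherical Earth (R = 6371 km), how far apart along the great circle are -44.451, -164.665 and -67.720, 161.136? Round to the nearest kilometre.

Δλ = 161.136 − -164.665 = 325.801°; wrapped into (−180°, 180°]: -34.199°.
Δφ = -67.720 − -44.451 = -23.269°.
a = sin²(Δφ/2) + cos φ₁ · cos φ₂ · sin²(Δλ/2) = 0.064068.
c = 2·atan2(√a, √(1−a)) = 0.51180 rad → d = 6371·c ≈ 3260.69 km.

3261 km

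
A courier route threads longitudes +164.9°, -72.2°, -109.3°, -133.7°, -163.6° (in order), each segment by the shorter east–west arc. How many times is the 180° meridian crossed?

1

Leg 1: +164.9° → -72.2°, shortest Δλ = 122.9° (east) — crosses 180°.
Leg 2: -72.2° → -109.3°, shortest Δλ = -37.1° (west) — does not cross 180°.
Leg 3: -109.3° → -133.7°, shortest Δλ = -24.4° (west) — does not cross 180°.
Leg 4: -133.7° → -163.6°, shortest Δλ = -29.9° (west) — does not cross 180°.
Total crossings: 1.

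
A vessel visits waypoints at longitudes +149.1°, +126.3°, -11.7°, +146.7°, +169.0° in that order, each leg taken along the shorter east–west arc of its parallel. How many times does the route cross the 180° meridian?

Leg 1: +149.1° → +126.3°, shortest Δλ = -22.8° (west) — does not cross 180°.
Leg 2: +126.3° → -11.7°, shortest Δλ = -138.0° (west) — does not cross 180°.
Leg 3: -11.7° → +146.7°, shortest Δλ = 158.4° (east) — does not cross 180°.
Leg 4: +146.7° → +169.0°, shortest Δλ = 22.3° (east) — does not cross 180°.
Total crossings: 0.

0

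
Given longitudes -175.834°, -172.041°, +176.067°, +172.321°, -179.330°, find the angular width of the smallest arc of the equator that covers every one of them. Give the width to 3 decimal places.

Sort the longitudes: -179.330°, -175.834°, -172.041°, +172.321°, +176.067°.
Eastward gaps between consecutive values (wrapping around): 3.496°, 3.793°, 344.362°, 3.746°, 4.603°.
Largest gap = 344.362° ⇒ minimal covering band is its complement: 360° − 344.362° = 15.638°.
Band runs from +172.321° eastward to -172.041°, crossing the antimeridian.

15.638°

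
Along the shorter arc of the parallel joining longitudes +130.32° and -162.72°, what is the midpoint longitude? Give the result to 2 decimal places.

+163.80°

Signed shortest Δλ from +130.32° to -162.72° is +66.96°.
Midpoint longitude = +130.32° + (+66.96°)/2 = +130.32° + 33.48° = +163.80°.
(The naïve average (+130.32 + -162.72)/2 = -16.2° is on the wrong side of the globe.)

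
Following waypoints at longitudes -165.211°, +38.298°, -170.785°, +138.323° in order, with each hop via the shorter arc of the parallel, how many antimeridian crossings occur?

3

Leg 1: -165.211° → +38.298°, shortest Δλ = -156.491° (west) — crosses 180°.
Leg 2: +38.298° → -170.785°, shortest Δλ = 150.917° (east) — crosses 180°.
Leg 3: -170.785° → +138.323°, shortest Δλ = -50.892° (west) — crosses 180°.
Total crossings: 3.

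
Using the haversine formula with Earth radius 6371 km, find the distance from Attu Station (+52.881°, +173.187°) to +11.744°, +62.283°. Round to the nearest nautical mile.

5571 nmi

Δλ = 62.283 − 173.187 = -110.904°.
Δφ = 11.744 − 52.881 = -41.137°.
a = sin²(Δφ/2) + cos φ₁ · cos φ₂ · sin²(Δλ/2) = 0.524257.
c = 2·atan2(√a, √(1−a)) = 1.61933 rad → d = 6371·c ≈ 10316.75 km ≈ 5570.60 nmi.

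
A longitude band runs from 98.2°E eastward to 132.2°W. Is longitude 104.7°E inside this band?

Yes

Band width going east from +98.2° to -132.2°: ((-132.2 − 98.2) mod 360) = 129.6°.
Offset of +104.7° east of the west edge: ((104.7 − 98.2) mod 360) = 6.5°.
6.5° ≤ 129.6° ⇒ inside.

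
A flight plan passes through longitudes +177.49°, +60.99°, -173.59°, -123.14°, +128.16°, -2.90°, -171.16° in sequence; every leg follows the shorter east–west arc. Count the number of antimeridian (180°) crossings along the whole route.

Leg 1: +177.49° → +60.99°, shortest Δλ = -116.5° (west) — does not cross 180°.
Leg 2: +60.99° → -173.59°, shortest Δλ = 125.42° (east) — crosses 180°.
Leg 3: -173.59° → -123.14°, shortest Δλ = 50.45° (east) — does not cross 180°.
Leg 4: -123.14° → +128.16°, shortest Δλ = -108.7° (west) — crosses 180°.
Leg 5: +128.16° → -2.90°, shortest Δλ = -131.06° (west) — does not cross 180°.
Leg 6: -2.90° → -171.16°, shortest Δλ = -168.26° (west) — does not cross 180°.
Total crossings: 2.

2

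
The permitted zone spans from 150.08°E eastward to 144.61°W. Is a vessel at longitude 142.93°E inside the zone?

No

Band width going east from +150.08° to -144.61°: ((-144.61 − 150.08) mod 360) = 65.31°.
Offset of +142.93° east of the west edge: ((142.93 − 150.08) mod 360) = 352.85°.
352.85° > 65.31° ⇒ outside.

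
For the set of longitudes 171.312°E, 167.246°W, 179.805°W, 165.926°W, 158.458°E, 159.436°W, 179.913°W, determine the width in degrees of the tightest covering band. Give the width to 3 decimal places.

42.106°

Sort the longitudes: -179.913°, -179.805°, -167.246°, -165.926°, -159.436°, +158.458°, +171.312°.
Eastward gaps between consecutive values (wrapping around): 0.108°, 12.559°, 1.320°, 6.490°, 317.894°, 12.854°, 8.775°.
Largest gap = 317.894° ⇒ minimal covering band is its complement: 360° − 317.894° = 42.106°.
Band runs from +158.458° eastward to -159.436°, crossing the antimeridian.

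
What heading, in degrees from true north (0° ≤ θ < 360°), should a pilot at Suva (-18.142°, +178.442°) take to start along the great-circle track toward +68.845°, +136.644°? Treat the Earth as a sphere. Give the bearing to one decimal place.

346.1°

Δλ = 136.644 − 178.442 = -41.798°.
θ = atan2( sin Δλ · cos φ₂ , cos φ₁ · sin φ₂ − sin φ₁ · cos φ₂ · cos Δλ )
  = atan2(-0.24054, 0.97002) = -13.927° → normalised to [0°, 360°): 346.073°.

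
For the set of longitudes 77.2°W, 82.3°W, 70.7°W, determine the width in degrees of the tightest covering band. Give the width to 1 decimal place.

Sort the longitudes: -82.3°, -77.2°, -70.7°.
Eastward gaps between consecutive values (wrapping around): 5.1°, 6.5°, 348.4°.
Largest gap = 348.4° ⇒ minimal covering band is its complement: 360° − 348.4° = 11.6°.
Band runs from -82.3° eastward to -70.7°.

11.6°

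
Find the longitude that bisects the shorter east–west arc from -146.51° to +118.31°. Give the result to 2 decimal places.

Signed shortest Δλ from -146.51° to +118.31° is -95.18°.
Midpoint longitude = -146.51° + (-95.18°)/2 = -146.51° − 47.59° = -194.10°.
Normalise into (−180°, 180°]: +165.90°.
(The naïve average (-146.51 + +118.31)/2 = -14.1° is on the wrong side of the globe.)

+165.90°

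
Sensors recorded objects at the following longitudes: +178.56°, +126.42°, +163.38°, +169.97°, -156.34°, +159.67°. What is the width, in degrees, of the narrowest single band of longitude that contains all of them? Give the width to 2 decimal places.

77.24°

Sort the longitudes: -156.34°, +126.42°, +159.67°, +163.38°, +169.97°, +178.56°.
Eastward gaps between consecutive values (wrapping around): 282.76°, 33.25°, 3.71°, 6.59°, 8.59°, 25.10°.
Largest gap = 282.76° ⇒ minimal covering band is its complement: 360° − 282.76° = 77.24°.
Band runs from +126.42° eastward to -156.34°, crossing the antimeridian.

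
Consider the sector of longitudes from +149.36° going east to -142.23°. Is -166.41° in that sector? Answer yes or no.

Band width going east from +149.36° to -142.23°: ((-142.23 − 149.36) mod 360) = 68.41°.
Offset of -166.41° east of the west edge: ((-166.41 − 149.36) mod 360) = 44.23°.
44.23° ≤ 68.41° ⇒ inside.

Yes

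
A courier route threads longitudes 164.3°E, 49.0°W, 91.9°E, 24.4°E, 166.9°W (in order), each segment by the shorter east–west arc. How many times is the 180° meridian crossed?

Leg 1: +164.3° → -49.0°, shortest Δλ = 146.7° (east) — crosses 180°.
Leg 2: -49.0° → +91.9°, shortest Δλ = 140.9° (east) — does not cross 180°.
Leg 3: +91.9° → +24.4°, shortest Δλ = -67.5° (west) — does not cross 180°.
Leg 4: +24.4° → -166.9°, shortest Δλ = 168.7° (east) — crosses 180°.
Total crossings: 2.

2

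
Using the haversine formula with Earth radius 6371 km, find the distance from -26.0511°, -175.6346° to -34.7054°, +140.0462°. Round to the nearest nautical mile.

2334 nmi

Δλ = 140.0462 − -175.6346 = 315.6808°; wrapped into (−180°, 180°]: -44.3192°.
Δφ = -34.7054 − -26.0511 = -8.6543°.
a = sin²(Δφ/2) + cos φ₁ · cos φ₂ · sin²(Δλ/2) = 0.110769.
c = 2·atan2(√a, √(1−a)) = 0.67859 rad → d = 6371·c ≈ 4323.27 km ≈ 2334.38 nmi.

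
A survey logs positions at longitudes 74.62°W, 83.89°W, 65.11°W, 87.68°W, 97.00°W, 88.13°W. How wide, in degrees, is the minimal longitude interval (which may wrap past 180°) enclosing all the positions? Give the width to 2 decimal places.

Sort the longitudes: -97.00°, -88.13°, -87.68°, -83.89°, -74.62°, -65.11°.
Eastward gaps between consecutive values (wrapping around): 8.87°, 0.45°, 3.79°, 9.27°, 9.51°, 328.11°.
Largest gap = 328.11° ⇒ minimal covering band is its complement: 360° − 328.11° = 31.89°.
Band runs from -97.00° eastward to -65.11°.

31.89°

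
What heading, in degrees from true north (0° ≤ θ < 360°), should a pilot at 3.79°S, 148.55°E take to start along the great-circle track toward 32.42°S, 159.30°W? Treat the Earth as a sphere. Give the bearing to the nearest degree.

Δλ = -159.30 − 148.55 = -307.85°; wrapped into (−180°, 180°]: 52.15°.
θ = atan2( sin Δλ · cos φ₂ , cos φ₁ · sin φ₂ − sin φ₁ · cos φ₂ · cos Δλ )
  = atan2(0.66655, -0.50071) = 126.914° → normalised to [0°, 360°): 126.914°.

127°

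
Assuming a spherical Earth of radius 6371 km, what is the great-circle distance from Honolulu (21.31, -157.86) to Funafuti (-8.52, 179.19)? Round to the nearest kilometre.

Δλ = 179.19 − -157.86 = 337.05°; wrapped into (−180°, 180°]: -22.95°.
Δφ = -8.52 − 21.31 = -29.83°.
a = sin²(Δφ/2) + cos φ₁ · cos φ₂ · sin²(Δλ/2) = 0.102712.
c = 2·atan2(√a, √(1−a)) = 0.65249 rad → d = 6371·c ≈ 4156.99 km.

4157 km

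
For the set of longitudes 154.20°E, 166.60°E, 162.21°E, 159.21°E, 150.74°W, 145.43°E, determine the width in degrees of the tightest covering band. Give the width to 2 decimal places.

63.83°

Sort the longitudes: -150.74°, +145.43°, +154.20°, +159.21°, +162.21°, +166.60°.
Eastward gaps between consecutive values (wrapping around): 296.17°, 8.77°, 5.01°, 3.00°, 4.39°, 42.66°.
Largest gap = 296.17° ⇒ minimal covering band is its complement: 360° − 296.17° = 63.83°.
Band runs from +145.43° eastward to -150.74°, crossing the antimeridian.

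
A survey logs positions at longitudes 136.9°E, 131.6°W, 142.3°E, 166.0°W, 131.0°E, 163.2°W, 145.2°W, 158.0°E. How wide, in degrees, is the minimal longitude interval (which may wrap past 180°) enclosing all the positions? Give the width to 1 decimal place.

97.4°

Sort the longitudes: -166.0°, -163.2°, -145.2°, -131.6°, +131.0°, +136.9°, +142.3°, +158.0°.
Eastward gaps between consecutive values (wrapping around): 2.8°, 18.0°, 13.6°, 262.6°, 5.9°, 5.4°, 15.7°, 36.0°.
Largest gap = 262.6° ⇒ minimal covering band is its complement: 360° − 262.6° = 97.4°.
Band runs from +131.0° eastward to -131.6°, crossing the antimeridian.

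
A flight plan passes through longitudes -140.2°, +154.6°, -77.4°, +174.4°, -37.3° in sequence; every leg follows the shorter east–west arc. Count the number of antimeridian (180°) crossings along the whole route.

Leg 1: -140.2° → +154.6°, shortest Δλ = -65.2° (west) — crosses 180°.
Leg 2: +154.6° → -77.4°, shortest Δλ = 128.0° (east) — crosses 180°.
Leg 3: -77.4° → +174.4°, shortest Δλ = -108.2° (west) — crosses 180°.
Leg 4: +174.4° → -37.3°, shortest Δλ = 148.3° (east) — crosses 180°.
Total crossings: 4.

4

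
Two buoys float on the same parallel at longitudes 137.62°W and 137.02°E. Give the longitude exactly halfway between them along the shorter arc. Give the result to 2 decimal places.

Signed shortest Δλ from -137.62° to +137.02° is -85.36°.
Midpoint longitude = -137.62° + (-85.36°)/2 = -137.62° − 42.68° = -180.30°.
Normalise into (−180°, 180°]: +179.70°.
(The naïve average (-137.62 + +137.02)/2 = -0.3° is on the wrong side of the globe.)

179.70°E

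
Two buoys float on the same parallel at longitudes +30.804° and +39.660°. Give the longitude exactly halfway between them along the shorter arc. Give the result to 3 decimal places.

+35.232°

Signed shortest Δλ from +30.804° to +39.660° is +8.856°.
Midpoint longitude = +30.804° + (+8.856°)/2 = +30.804° + 4.428° = +35.232°.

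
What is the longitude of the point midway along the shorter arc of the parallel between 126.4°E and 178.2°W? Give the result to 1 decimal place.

Signed shortest Δλ from +126.4° to -178.2° is +55.4°.
Midpoint longitude = +126.4° + (+55.4°)/2 = +126.4° + 27.7° = +154.1°.
(The naïve average (+126.4 + -178.2)/2 = -25.9° is on the wrong side of the globe.)

154.1°E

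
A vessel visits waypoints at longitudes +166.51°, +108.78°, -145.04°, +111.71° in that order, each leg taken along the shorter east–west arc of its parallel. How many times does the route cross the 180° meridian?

2

Leg 1: +166.51° → +108.78°, shortest Δλ = -57.73° (west) — does not cross 180°.
Leg 2: +108.78° → -145.04°, shortest Δλ = 106.18° (east) — crosses 180°.
Leg 3: -145.04° → +111.71°, shortest Δλ = -103.25° (west) — crosses 180°.
Total crossings: 2.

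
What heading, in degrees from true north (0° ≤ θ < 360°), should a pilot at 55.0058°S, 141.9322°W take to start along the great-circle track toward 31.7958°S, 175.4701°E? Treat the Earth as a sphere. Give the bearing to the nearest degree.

Δλ = 175.4701 − -141.9322 = 317.4023°; wrapped into (−180°, 180°]: -42.5977°.
θ = atan2( sin Δλ · cos φ₂ , cos φ₁ · sin φ₂ − sin φ₁ · cos φ₂ · cos Δλ )
  = atan2(-0.57527, 0.21037) = -69.913° → normalised to [0°, 360°): 290.087°.

290°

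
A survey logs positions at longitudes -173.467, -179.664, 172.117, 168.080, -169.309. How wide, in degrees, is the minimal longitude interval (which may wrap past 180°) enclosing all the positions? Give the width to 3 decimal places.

Sort the longitudes: -179.664°, -173.467°, -169.309°, +168.080°, +172.117°.
Eastward gaps between consecutive values (wrapping around): 6.197°, 4.158°, 337.389°, 4.037°, 8.219°.
Largest gap = 337.389° ⇒ minimal covering band is its complement: 360° − 337.389° = 22.611°.
Band runs from +168.080° eastward to -169.309°, crossing the antimeridian.

22.611°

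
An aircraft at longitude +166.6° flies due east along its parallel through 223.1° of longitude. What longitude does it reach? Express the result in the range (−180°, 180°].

Start at +166.6°; shift +223.1° → +389.7°.
+389.7° lies outside (−180°, 180°]; subtract 360° → +29.7°.

+29.7°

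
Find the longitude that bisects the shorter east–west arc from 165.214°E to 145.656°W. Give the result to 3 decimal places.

Signed shortest Δλ from +165.214° to -145.656° is +49.130°.
Midpoint longitude = +165.214° + (+49.130°)/2 = +165.214° + 24.565° = +189.779°.
Normalise into (−180°, 180°]: -170.221°.
(The naïve average (+165.214 + -145.656)/2 = 9.779° is on the wrong side of the globe.)

170.221°W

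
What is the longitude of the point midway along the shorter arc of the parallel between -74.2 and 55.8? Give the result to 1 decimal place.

-9.2°

Signed shortest Δλ from -74.2° to +55.8° is +130.0°.
Midpoint longitude = -74.2° + (+130.0°)/2 = -74.2° + 65.0° = -9.2°.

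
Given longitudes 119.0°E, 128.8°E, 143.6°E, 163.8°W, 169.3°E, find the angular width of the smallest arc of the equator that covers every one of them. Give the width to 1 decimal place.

77.2°

Sort the longitudes: -163.8°, +119.0°, +128.8°, +143.6°, +169.3°.
Eastward gaps between consecutive values (wrapping around): 282.8°, 9.8°, 14.8°, 25.7°, 26.9°.
Largest gap = 282.8° ⇒ minimal covering band is its complement: 360° − 282.8° = 77.2°.
Band runs from +119.0° eastward to -163.8°, crossing the antimeridian.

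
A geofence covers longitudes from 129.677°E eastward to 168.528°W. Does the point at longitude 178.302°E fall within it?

Band width going east from +129.677° to -168.528°: ((-168.528 − 129.677) mod 360) = 61.795°.
Offset of +178.302° east of the west edge: ((178.302 − 129.677) mod 360) = 48.625°.
48.625° ≤ 61.795° ⇒ inside.

Yes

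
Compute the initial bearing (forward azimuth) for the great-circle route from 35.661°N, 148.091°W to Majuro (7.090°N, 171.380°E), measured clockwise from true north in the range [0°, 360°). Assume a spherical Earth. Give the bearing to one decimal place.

242.2°

Δλ = 171.380 − -148.091 = 319.471°; wrapped into (−180°, 180°]: -40.529°.
θ = atan2( sin Δλ · cos φ₂ , cos φ₁ · sin φ₂ − sin φ₁ · cos φ₂ · cos Δλ )
  = atan2(-0.64486, -0.33944) = -117.762° → normalised to [0°, 360°): 242.238°.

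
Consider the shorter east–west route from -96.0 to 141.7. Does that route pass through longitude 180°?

Yes

Naïve |141.7 − -96.0| = 237.7° > 180°, so the shorter arc goes the other way round — across 180°.
Signed shortest Δλ = ((141.7 − -96.0 + 180) mod 360) − 180 = -122.3°.
Going west by 122.3° from -96.0° passes through 180° before reaching +141.7°.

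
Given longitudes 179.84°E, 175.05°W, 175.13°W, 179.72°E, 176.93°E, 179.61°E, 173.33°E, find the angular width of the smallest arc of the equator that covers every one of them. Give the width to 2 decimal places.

11.62°

Sort the longitudes: -175.13°, -175.05°, +173.33°, +176.93°, +179.61°, +179.72°, +179.84°.
Eastward gaps between consecutive values (wrapping around): 0.08°, 348.38°, 3.60°, 2.68°, 0.11°, 0.12°, 5.03°.
Largest gap = 348.38° ⇒ minimal covering band is its complement: 360° − 348.38° = 11.62°.
Band runs from +173.33° eastward to -175.05°, crossing the antimeridian.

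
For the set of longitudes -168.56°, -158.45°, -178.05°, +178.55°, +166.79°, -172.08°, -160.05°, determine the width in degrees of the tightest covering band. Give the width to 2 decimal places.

34.76°

Sort the longitudes: -178.05°, -172.08°, -168.56°, -160.05°, -158.45°, +166.79°, +178.55°.
Eastward gaps between consecutive values (wrapping around): 5.97°, 3.52°, 8.51°, 1.60°, 325.24°, 11.76°, 3.40°.
Largest gap = 325.24° ⇒ minimal covering band is its complement: 360° − 325.24° = 34.76°.
Band runs from +166.79° eastward to -158.45°, crossing the antimeridian.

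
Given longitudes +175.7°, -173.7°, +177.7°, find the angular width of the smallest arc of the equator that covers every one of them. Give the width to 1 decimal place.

Sort the longitudes: -173.7°, +175.7°, +177.7°.
Eastward gaps between consecutive values (wrapping around): 349.4°, 2.0°, 8.6°.
Largest gap = 349.4° ⇒ minimal covering band is its complement: 360° − 349.4° = 10.6°.
Band runs from +175.7° eastward to -173.7°, crossing the antimeridian.

10.6°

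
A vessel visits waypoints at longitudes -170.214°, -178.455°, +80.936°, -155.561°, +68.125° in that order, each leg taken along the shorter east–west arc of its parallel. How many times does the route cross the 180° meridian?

Leg 1: -170.214° → -178.455°, shortest Δλ = -8.241° (west) — does not cross 180°.
Leg 2: -178.455° → +80.936°, shortest Δλ = -100.609° (west) — crosses 180°.
Leg 3: +80.936° → -155.561°, shortest Δλ = 123.503° (east) — crosses 180°.
Leg 4: -155.561° → +68.125°, shortest Δλ = -136.314° (west) — crosses 180°.
Total crossings: 3.

3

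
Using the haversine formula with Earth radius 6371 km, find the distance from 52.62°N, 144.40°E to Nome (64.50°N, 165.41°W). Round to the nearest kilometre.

Δλ = -165.41 − 144.40 = -309.81°; wrapped into (−180°, 180°]: 50.19°.
Δφ = 64.50 − 52.62 = 11.88°.
a = sin²(Δφ/2) + cos φ₁ · cos φ₂ · sin²(Δλ/2) = 0.057723.
c = 2·atan2(√a, √(1−a)) = 0.48526 rad → d = 6371·c ≈ 3091.59 km.

3092 km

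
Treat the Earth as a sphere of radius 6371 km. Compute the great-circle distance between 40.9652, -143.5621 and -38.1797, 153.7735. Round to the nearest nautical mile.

Δλ = 153.7735 − -143.5621 = 297.3356°; wrapped into (−180°, 180°]: -62.6644°.
Δφ = -38.1797 − 40.9652 = -79.1449°.
a = sin²(Δφ/2) + cos φ₁ · cos φ₂ · sin²(Δλ/2) = 0.566339.
c = 2·atan2(√a, √(1−a)) = 1.70387 rad → d = 6371·c ≈ 10855.33 km ≈ 5861.41 nmi.

5861 nmi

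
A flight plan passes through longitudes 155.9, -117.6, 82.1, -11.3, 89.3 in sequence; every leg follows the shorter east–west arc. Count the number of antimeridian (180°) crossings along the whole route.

Leg 1: +155.9° → -117.6°, shortest Δλ = 86.5° (east) — crosses 180°.
Leg 2: -117.6° → +82.1°, shortest Δλ = -160.3° (west) — crosses 180°.
Leg 3: +82.1° → -11.3°, shortest Δλ = -93.4° (west) — does not cross 180°.
Leg 4: -11.3° → +89.3°, shortest Δλ = 100.6° (east) — does not cross 180°.
Total crossings: 2.

2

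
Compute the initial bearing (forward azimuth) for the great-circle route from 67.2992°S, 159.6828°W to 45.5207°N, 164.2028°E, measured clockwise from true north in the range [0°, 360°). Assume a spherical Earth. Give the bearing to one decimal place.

332.6°

Δλ = 164.2028 − -159.6828 = 323.8856°; wrapped into (−180°, 180°]: -36.1144°.
θ = atan2( sin Δλ · cos φ₂ , cos φ₁ · sin φ₂ − sin φ₁ · cos φ₂ · cos Δλ )
  = atan2(-0.41296, 0.79752) = -27.375° → normalised to [0°, 360°): 332.625°.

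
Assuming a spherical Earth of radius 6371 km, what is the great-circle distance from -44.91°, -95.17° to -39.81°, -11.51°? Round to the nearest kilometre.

Δλ = -11.51 − -95.17 = 83.66°.
Δφ = -39.81 − -44.91 = 5.10°.
a = sin²(Δφ/2) + cos φ₁ · cos φ₂ · sin²(Δλ/2) = 0.243957.
c = 2·atan2(√a, √(1−a)) = 1.03319 rad → d = 6371·c ≈ 6582.42 km.

6582 km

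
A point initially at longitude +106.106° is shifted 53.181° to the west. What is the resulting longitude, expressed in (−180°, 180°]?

Start at +106.106°; shift −53.181° → +52.925°.
+52.925° already lies in (−180°, 180°].

+52.925°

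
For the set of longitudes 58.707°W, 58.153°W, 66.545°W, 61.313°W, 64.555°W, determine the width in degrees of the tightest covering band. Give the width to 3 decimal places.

Sort the longitudes: -66.545°, -64.555°, -61.313°, -58.707°, -58.153°.
Eastward gaps between consecutive values (wrapping around): 1.990°, 3.242°, 2.606°, 0.554°, 351.608°.
Largest gap = 351.608° ⇒ minimal covering band is its complement: 360° − 351.608° = 8.392°.
Band runs from -66.545° eastward to -58.153°.

8.392°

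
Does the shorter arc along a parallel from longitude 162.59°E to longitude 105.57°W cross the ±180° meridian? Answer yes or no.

Naïve |-105.57 − 162.59| = 268.16° > 180°, so the shorter arc goes the other way round — across 180°.
Signed shortest Δλ = ((-105.57 − 162.59 + 180) mod 360) − 180 = 91.84°.
Going east by 91.84° from +162.59° passes through 180° before reaching -105.57°.

Yes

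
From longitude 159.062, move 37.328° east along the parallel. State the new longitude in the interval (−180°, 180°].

Start at +159.062°; shift +37.328° → +196.390°.
+196.390° lies outside (−180°, 180°]; subtract 360° → -163.610°.

-163.610°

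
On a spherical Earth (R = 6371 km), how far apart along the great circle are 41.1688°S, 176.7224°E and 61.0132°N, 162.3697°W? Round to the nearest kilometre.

11519 km

Δλ = -162.3697 − 176.7224 = -339.0921°; wrapped into (−180°, 180°]: 20.9079°.
Δφ = 61.0132 − -41.1688 = 102.1820°.
a = sin²(Δφ/2) + cos φ₁ · cos φ₂ · sin²(Δλ/2) = 0.617519.
c = 2·atan2(√a, √(1−a)) = 1.80805 rad → d = 6371·c ≈ 11519.11 km.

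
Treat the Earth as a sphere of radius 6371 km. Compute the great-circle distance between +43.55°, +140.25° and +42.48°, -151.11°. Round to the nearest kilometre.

5415 km

Δλ = -151.11 − 140.25 = -291.36°; wrapped into (−180°, 180°]: 68.64°.
Δφ = 42.48 − 43.55 = -1.07°.
a = sin²(Δφ/2) + cos φ₁ · cos φ₂ · sin²(Δλ/2) = 0.170007.
c = 2·atan2(√a, √(1−a)) = 0.85000 rad → d = 6371·c ≈ 5415.33 km.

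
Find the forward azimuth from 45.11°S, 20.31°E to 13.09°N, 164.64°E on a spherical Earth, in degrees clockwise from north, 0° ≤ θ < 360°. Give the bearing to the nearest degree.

Δλ = 164.64 − 20.31 = 144.33°.
θ = atan2( sin Δλ · cos φ₂ , cos φ₁ · sin φ₂ − sin φ₁ · cos φ₂ · cos Δλ )
  = atan2(0.56796, -0.40075) = 125.207° → normalised to [0°, 360°): 125.207°.

125°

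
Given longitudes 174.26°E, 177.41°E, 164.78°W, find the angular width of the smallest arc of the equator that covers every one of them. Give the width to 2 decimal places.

20.96°

Sort the longitudes: -164.78°, +174.26°, +177.41°.
Eastward gaps between consecutive values (wrapping around): 339.04°, 3.15°, 17.81°.
Largest gap = 339.04° ⇒ minimal covering band is its complement: 360° − 339.04° = 20.96°.
Band runs from +174.26° eastward to -164.78°, crossing the antimeridian.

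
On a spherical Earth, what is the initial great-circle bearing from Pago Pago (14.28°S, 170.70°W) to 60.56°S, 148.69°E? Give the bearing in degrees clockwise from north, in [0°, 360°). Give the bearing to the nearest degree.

Δλ = 148.69 − -170.70 = 319.39°; wrapped into (−180°, 180°]: -40.61°.
θ = atan2( sin Δλ · cos φ₂ , cos φ₁ · sin φ₂ − sin φ₁ · cos φ₂ · cos Δλ )
  = atan2(-0.31993, -0.75192) = -156.951° → normalised to [0°, 360°): 203.049°.

203°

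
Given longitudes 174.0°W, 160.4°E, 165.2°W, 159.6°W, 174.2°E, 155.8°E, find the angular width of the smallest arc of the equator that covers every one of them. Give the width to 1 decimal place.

Sort the longitudes: -174.0°, -165.2°, -159.6°, +155.8°, +160.4°, +174.2°.
Eastward gaps between consecutive values (wrapping around): 8.8°, 5.6°, 315.4°, 4.6°, 13.8°, 11.8°.
Largest gap = 315.4° ⇒ minimal covering band is its complement: 360° − 315.4° = 44.6°.
Band runs from +155.8° eastward to -159.6°, crossing the antimeridian.

44.6°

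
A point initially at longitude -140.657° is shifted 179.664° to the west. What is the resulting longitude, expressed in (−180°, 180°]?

Start at -140.657°; shift −179.664° → -320.321°.
-320.321° lies outside (−180°, 180°]; add 360° → +39.679°.

+39.679°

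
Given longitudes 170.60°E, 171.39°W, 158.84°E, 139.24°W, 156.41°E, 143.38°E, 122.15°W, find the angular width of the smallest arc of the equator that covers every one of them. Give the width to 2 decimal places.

Sort the longitudes: -171.39°, -139.24°, -122.15°, +143.38°, +156.41°, +158.84°, +170.60°.
Eastward gaps between consecutive values (wrapping around): 32.15°, 17.09°, 265.53°, 13.03°, 2.43°, 11.76°, 18.01°.
Largest gap = 265.53° ⇒ minimal covering band is its complement: 360° − 265.53° = 94.47°.
Band runs from +143.38° eastward to -122.15°, crossing the antimeridian.

94.47°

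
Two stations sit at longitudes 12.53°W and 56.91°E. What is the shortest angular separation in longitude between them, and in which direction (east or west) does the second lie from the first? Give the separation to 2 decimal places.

69.44° east

Raw difference: 56.91 − -12.53 = 69.44°.
Normalise into (−180°, 180°]: 69.44° stays 69.44°.
Positive ⇒ the second point lies to the east; separation 69.44°.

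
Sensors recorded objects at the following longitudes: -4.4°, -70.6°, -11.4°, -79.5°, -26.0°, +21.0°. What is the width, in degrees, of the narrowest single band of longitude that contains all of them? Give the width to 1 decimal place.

100.5°

Sort the longitudes: -79.5°, -70.6°, -26.0°, -11.4°, -4.4°, +21.0°.
Eastward gaps between consecutive values (wrapping around): 8.9°, 44.6°, 14.6°, 7.0°, 25.4°, 259.5°.
Largest gap = 259.5° ⇒ minimal covering band is its complement: 360° − 259.5° = 100.5°.
Band runs from -79.5° eastward to +21.0°.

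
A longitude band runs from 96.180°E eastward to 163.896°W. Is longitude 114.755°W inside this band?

Band width going east from +96.180° to -163.896°: ((-163.896 − 96.180) mod 360) = 99.924°.
Offset of -114.755° east of the west edge: ((-114.755 − 96.180) mod 360) = 149.065°.
149.065° > 99.924° ⇒ outside.

No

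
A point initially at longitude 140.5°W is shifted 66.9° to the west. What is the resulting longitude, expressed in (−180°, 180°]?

152.6°E

Start at -140.5°; shift −66.9° → -207.4°.
-207.4° lies outside (−180°, 180°]; add 360° → +152.6°.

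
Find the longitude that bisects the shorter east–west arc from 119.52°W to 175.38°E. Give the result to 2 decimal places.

152.07°W

Signed shortest Δλ from -119.52° to +175.38° is -65.10°.
Midpoint longitude = -119.52° + (-65.10°)/2 = -119.52° − 32.55° = -152.07°.
(The naïve average (-119.52 + +175.38)/2 = 27.93° is on the wrong side of the globe.)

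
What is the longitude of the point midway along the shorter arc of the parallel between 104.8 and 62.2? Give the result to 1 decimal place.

Signed shortest Δλ from +104.8° to +62.2° is -42.6°.
Midpoint longitude = +104.8° + (-42.6°)/2 = +104.8° − 21.3° = +83.5°.

+83.5°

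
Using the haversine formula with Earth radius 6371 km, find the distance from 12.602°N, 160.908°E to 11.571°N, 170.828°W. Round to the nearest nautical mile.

Δλ = -170.828 − 160.908 = -331.736°; wrapped into (−180°, 180°]: 28.264°.
Δφ = 11.571 − 12.602 = -1.031°.
a = sin²(Δφ/2) + cos φ₁ · cos φ₂ · sin²(Δλ/2) = 0.057075.
c = 2·atan2(√a, √(1−a)) = 0.48247 rad → d = 6371·c ≈ 3073.84 km ≈ 1659.74 nmi.

1660 nmi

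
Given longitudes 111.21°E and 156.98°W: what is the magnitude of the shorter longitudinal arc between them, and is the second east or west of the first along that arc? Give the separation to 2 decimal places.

Raw difference: -156.98 − 111.21 = -268.19°.
Normalise into (−180°, 180°]: -268.19° + 360° = 91.81°.
Positive ⇒ the second point lies to the east; separation 91.81°.

91.81° east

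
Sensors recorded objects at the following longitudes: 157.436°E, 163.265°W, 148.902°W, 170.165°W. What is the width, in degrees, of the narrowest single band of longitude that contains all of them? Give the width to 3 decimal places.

53.662°

Sort the longitudes: -170.165°, -163.265°, -148.902°, +157.436°.
Eastward gaps between consecutive values (wrapping around): 6.900°, 14.363°, 306.338°, 32.399°.
Largest gap = 306.338° ⇒ minimal covering band is its complement: 360° − 306.338° = 53.662°.
Band runs from +157.436° eastward to -148.902°, crossing the antimeridian.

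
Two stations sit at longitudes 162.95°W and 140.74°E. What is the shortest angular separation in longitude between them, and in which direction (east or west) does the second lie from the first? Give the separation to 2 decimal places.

Raw difference: 140.74 − -162.95 = 303.69°.
Normalise into (−180°, 180°]: 303.69° − 360° = -56.31°.
Negative ⇒ the second point lies to the west; separation 56.31°.

56.31° west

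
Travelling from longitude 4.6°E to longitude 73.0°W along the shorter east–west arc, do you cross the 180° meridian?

No

Signed shortest Δλ = ((-73.0 − 4.6 + 180) mod 360) − 180 = -77.6°.
Going west by 77.6° from +4.6° reaches -73.0° without touching 180°.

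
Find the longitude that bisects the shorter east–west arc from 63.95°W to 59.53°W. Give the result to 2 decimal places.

61.74°W

Signed shortest Δλ from -63.95° to -59.53° is +4.42°.
Midpoint longitude = -63.95° + (+4.42°)/2 = -63.95° + 2.21° = -61.74°.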